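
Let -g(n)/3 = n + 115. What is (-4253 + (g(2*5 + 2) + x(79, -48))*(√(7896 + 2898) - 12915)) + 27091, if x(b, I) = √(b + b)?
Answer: 22838 + (381 - √158)*(12915 - √10794) ≈ 4.7428e+6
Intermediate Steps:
x(b, I) = √2*√b (x(b, I) = √(2*b) = √2*√b)
g(n) = -345 - 3*n (g(n) = -3*(n + 115) = -3*(115 + n) = -345 - 3*n)
(-4253 + (g(2*5 + 2) + x(79, -48))*(√(7896 + 2898) - 12915)) + 27091 = (-4253 + ((-345 - 3*(2*5 + 2)) + √2*√79)*(√(7896 + 2898) - 12915)) + 27091 = (-4253 + ((-345 - 3*(10 + 2)) + √158)*(√10794 - 12915)) + 27091 = (-4253 + ((-345 - 3*12) + √158)*(-12915 + √10794)) + 27091 = (-4253 + ((-345 - 36) + √158)*(-12915 + √10794)) + 27091 = (-4253 + (-381 + √158)*(-12915 + √10794)) + 27091 = (-4253 + (-12915 + √10794)*(-381 + √158)) + 27091 = 22838 + (-12915 + √10794)*(-381 + √158)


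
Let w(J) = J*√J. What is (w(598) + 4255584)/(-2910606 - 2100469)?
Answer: -4255584/5011075 - 598*√598/5011075 ≈ -0.85215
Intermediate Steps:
w(J) = J^(3/2)
(w(598) + 4255584)/(-2910606 - 2100469) = (598^(3/2) + 4255584)/(-2910606 - 2100469) = (598*√598 + 4255584)/(-5011075) = (4255584 + 598*√598)*(-1/5011075) = -4255584/5011075 - 598*√598/5011075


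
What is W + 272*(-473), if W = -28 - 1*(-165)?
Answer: -128519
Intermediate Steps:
W = 137 (W = -28 + 165 = 137)
W + 272*(-473) = 137 + 272*(-473) = 137 - 128656 = -128519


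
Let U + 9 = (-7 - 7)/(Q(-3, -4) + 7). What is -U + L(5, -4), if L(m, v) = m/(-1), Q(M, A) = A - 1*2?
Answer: 18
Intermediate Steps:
Q(M, A) = -2 + A (Q(M, A) = A - 2 = -2 + A)
L(m, v) = -m (L(m, v) = m*(-1) = -m)
U = -23 (U = -9 + (-7 - 7)/((-2 - 4) + 7) = -9 - 14/(-6 + 7) = -9 - 14/1 = -9 - 14*1 = -9 - 14 = -23)
-U + L(5, -4) = -1*(-23) - 1*5 = 23 - 5 = 18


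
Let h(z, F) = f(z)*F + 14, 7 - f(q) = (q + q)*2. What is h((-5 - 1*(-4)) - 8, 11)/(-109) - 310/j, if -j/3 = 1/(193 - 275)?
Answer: -2772241/327 ≈ -8477.8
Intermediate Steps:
f(q) = 7 - 4*q (f(q) = 7 - (q + q)*2 = 7 - 2*q*2 = 7 - 4*q)
j = 3/82 (j = -3/(193 - 275) = -3/(-82) = -3*(-1/82) = 3/82 ≈ 0.036585)
h(z, F) = 14 + F*(7 - 4*z) (h(z, F) = (7 - 4*z)*F + 14 = F*(7 - 4*z) + 14 = 14 + F*(7 - 4*z))
h((-5 - 1*(-4)) - 8, 11)/(-109) - 310/j = (14 - 1*11*(-7 + 4*((-5 - 1*(-4)) - 8)))/(-109) - 310/3/82 = (14 - 1*11*(-7 + 4*((-5 + 4) - 8)))*(-1/109) - 310*82/3 = (14 - 1*11*(-7 + 4*(-1 - 8)))*(-1/109) - 25420/3 = (14 - 1*11*(-7 + 4*(-9)))*(-1/109) - 25420/3 = (14 - 1*11*(-7 - 36))*(-1/109) - 25420/3 = (14 - 1*11*(-43))*(-1/109) - 25420/3 = (14 + 473)*(-1/109) - 25420/3 = 487*(-1/109) - 25420/3 = -487/109 - 25420/3 = -2772241/327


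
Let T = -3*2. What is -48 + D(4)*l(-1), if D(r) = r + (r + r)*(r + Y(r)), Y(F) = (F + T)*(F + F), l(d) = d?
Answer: 44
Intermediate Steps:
T = -6
Y(F) = 2*F*(-6 + F) (Y(F) = (F - 6)*(F + F) = (-6 + F)*(2*F) = 2*F*(-6 + F))
D(r) = r + 2*r*(r + 2*r*(-6 + r)) (D(r) = r + (r + r)*(r + 2*r*(-6 + r)) = r + (2*r)*(r + 2*r*(-6 + r)) = r + 2*r*(r + 2*r*(-6 + r)))
-48 + D(4)*l(-1) = -48 + (4*(1 - 22*4 + 4*4²))*(-1) = -48 + (4*(1 - 88 + 4*16))*(-1) = -48 + (4*(1 - 88 + 64))*(-1) = -48 + (4*(-23))*(-1) = -48 - 92*(-1) = -48 + 92 = 44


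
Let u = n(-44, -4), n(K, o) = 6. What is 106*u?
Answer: 636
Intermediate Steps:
u = 6
106*u = 106*6 = 636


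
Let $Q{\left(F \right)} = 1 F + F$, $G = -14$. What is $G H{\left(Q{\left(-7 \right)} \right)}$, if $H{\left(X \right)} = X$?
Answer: $196$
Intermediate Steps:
$Q{\left(F \right)} = 2 F$ ($Q{\left(F \right)} = F + F = 2 F$)
$G H{\left(Q{\left(-7 \right)} \right)} = - 14 \cdot 2 \left(-7\right) = \left(-14\right) \left(-14\right) = 196$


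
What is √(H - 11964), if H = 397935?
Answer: √385971 ≈ 621.27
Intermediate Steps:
√(H - 11964) = √(397935 - 11964) = √385971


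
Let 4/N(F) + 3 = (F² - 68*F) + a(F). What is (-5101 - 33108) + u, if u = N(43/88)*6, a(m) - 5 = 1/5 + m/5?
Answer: -45406479803/1188347 ≈ -38210.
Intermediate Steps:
a(m) = 26/5 + m/5 (a(m) = 5 + (1/5 + m/5) = 5 + (1*(⅕) + m*(⅕)) = 5 + (⅕ + m/5) = 26/5 + m/5)
N(F) = 4/(11/5 + F² - 339*F/5) (N(F) = 4/(-3 + ((F² - 68*F) + (26/5 + F/5))) = 4/(-3 + (26/5 + F² - 339*F/5)) = 4/(11/5 + F² - 339*F/5))
u = -929280/1188347 (u = (20/(11 - 14577/88 + 5*(43/88)²))*6 = (20/(11 - 14577/88 + 5*(43*(1/88))²))*6 = (20/(11 - 339*43/88 + 5*(43/88)²))*6 = (20/(11 - 14577/88 + 5*(1849/7744)))*6 = (20/(11 - 14577/88 + 9245/7744))*6 = (20/(-1188347/7744))*6 = (20*(-7744/1188347))*6 = -154880/1188347*6 = -929280/1188347 ≈ -0.78199)
(-5101 - 33108) + u = (-5101 - 33108) - 929280/1188347 = -38209 - 929280/1188347 = -45406479803/1188347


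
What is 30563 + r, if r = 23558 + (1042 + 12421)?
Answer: 67584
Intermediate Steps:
r = 37021 (r = 23558 + 13463 = 37021)
30563 + r = 30563 + 37021 = 67584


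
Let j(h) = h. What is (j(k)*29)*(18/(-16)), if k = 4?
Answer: -261/2 ≈ -130.50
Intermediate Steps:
(j(k)*29)*(18/(-16)) = (4*29)*(18/(-16)) = 116*(18*(-1/16)) = 116*(-9/8) = -261/2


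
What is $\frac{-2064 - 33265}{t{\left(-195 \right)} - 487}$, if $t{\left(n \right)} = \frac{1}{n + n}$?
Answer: $\frac{1968330}{27133} \approx 72.544$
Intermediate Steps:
$t{\left(n \right)} = \frac{1}{2 n}$
$\frac{-2064 - 33265}{t{\left(-195 \right)} - 487} = \frac{-2064 - 33265}{\frac{1}{2 \left(-195\right)} - 487} = - \frac{35329}{\frac{1}{2} \left(- \frac{1}{195}\right) - 487} = - \frac{35329}{- \frac{1}{390} - 487} = - \frac{35329}{- \frac{189931}{390}} = \left(-35329\right) \left(- \frac{390}{189931}\right) = \frac{1968330}{27133}$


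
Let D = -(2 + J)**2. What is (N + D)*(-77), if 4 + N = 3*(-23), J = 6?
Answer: 10549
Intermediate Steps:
N = -73 (N = -4 + 3*(-23) = -4 - 69 = -73)
D = -64 (D = -(2 + 6)**2 = -1*8**2 = -1*64 = -64)
(N + D)*(-77) = (-73 - 64)*(-77) = -137*(-77) = 10549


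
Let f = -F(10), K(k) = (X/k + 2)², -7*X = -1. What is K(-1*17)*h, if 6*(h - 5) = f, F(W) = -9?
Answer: 730197/28322 ≈ 25.782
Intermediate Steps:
X = ⅐ (X = -⅐*(-1) = ⅐ ≈ 0.14286)
K(k) = (2 + 1/(7*k))² (K(k) = (1/(7*k) + 2)² = (2 + 1/(7*k))²)
f = 9 (f = -1*(-9) = 9)
h = 13/2 (h = 5 + (⅙)*9 = 5 + 3/2 = 13/2 ≈ 6.5000)
K(-1*17)*h = ((1 + 14*(-1*17))²/(49*(-1*17)²))*(13/2) = ((1/49)*(1 + 14*(-17))²/(-17)²)*(13/2) = ((1/49)*(1/289)*(1 - 238)²)*(13/2) = ((1/49)*(1/289)*(-237)²)*(13/2) = ((1/49)*(1/289)*56169)*(13/2) = (56169/14161)*(13/2) = 730197/28322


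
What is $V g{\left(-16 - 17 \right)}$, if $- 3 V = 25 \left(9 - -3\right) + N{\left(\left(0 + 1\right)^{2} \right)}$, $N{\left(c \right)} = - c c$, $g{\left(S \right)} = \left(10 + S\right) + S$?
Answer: $\frac{16744}{3} \approx 5581.3$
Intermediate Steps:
$g{\left(S \right)} = 10 + 2 S$
$N{\left(c \right)} = - c^{2}$
$V = - \frac{299}{3}$ ($V = - \frac{25 \left(9 - -3\right) - \left(\left(0 + 1\right)^{2}\right)^{2}}{3} = - \frac{25 \left(9 + 3\right) - \left(1^{2}\right)^{2}}{3} = - \frac{25 \cdot 12 - 1^{2}}{3} = - \frac{300 - 1}{3} = \left(- \frac{1}{3}\right) 299 = - \frac{299}{3} \approx -99.667$)
$V g{\left(-16 - 17 \right)} = - \frac{299 \left(10 + 2 \left(-16 - 17\right)\right)}{3} = - \frac{299 \left(10 + 2 \left(-33\right)\right)}{3} = - \frac{299 \left(10 - 66\right)}{3} = \left(- \frac{299}{3}\right) \left(-56\right) = \frac{16744}{3}$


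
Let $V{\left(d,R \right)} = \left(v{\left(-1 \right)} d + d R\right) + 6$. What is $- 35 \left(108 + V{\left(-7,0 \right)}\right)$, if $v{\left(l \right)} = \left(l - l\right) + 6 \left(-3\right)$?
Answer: $-8400$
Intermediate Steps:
$v{\left(l \right)} = -18$ ($v{\left(l \right)} = 0 - 18 = -18$)
$V{\left(d,R \right)} = 6 - 18 d + R d$ ($V{\left(d,R \right)} = \left(- 18 d + d R\right) + 6 = \left(- 18 d + R d\right) + 6 = 6 - 18 d + R d$)
$- 35 \left(108 + V{\left(-7,0 \right)}\right) = - 35 \left(108 + \left(6 - -126 + 0 \left(-7\right)\right)\right) = - 35 \left(108 + \left(6 + 126 + 0\right)\right) = - 35 \left(108 + 132\right) = \left(-35\right) 240 = -8400$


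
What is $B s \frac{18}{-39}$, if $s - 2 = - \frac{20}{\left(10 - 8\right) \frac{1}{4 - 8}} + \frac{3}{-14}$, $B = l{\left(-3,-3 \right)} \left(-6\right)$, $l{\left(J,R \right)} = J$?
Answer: $- \frac{2430}{7} \approx -347.14$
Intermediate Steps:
$B = 18$ ($B = \left(-3\right) \left(-6\right) = 18$)
$s = \frac{585}{14}$ ($s = 2 - \left(\frac{3}{14} + 20 \frac{4 - 8}{10 - 8}\right) = 2 - \left(\frac{3}{14} + \frac{20}{2 \frac{1}{-4}}\right) = 2 - \left(\frac{3}{14} + \frac{20}{2 \left(- \frac{1}{4}\right)}\right) = 2 - \left(\frac{3}{14} + \frac{20}{- \frac{1}{2}}\right) = 2 - - \frac{557}{14} = 2 + \left(40 - \frac{3}{14}\right) = 2 + \frac{557}{14} = \frac{585}{14} \approx 41.786$)
$B s \frac{18}{-39} = 18 \cdot \frac{585}{14} \frac{18}{-39} = \frac{5265 \cdot 18 \left(- \frac{1}{39}\right)}{7} = \frac{5265}{7} \left(- \frac{6}{13}\right) = - \frac{2430}{7}$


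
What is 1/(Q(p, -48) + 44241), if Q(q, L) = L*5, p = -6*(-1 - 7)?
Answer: 1/44001 ≈ 2.2727e-5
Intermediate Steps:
p = 48 (p = -6*(-8) = 48)
Q(q, L) = 5*L
1/(Q(p, -48) + 44241) = 1/(5*(-48) + 44241) = 1/(-240 + 44241) = 1/44001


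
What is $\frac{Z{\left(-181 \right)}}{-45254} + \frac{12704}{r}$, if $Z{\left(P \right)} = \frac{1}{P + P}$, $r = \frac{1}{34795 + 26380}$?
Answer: $\frac{12731512657705601}{16381948} \approx 7.7717 \cdot 10^{8}$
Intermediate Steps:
$r = \frac{1}{61175} \approx 1.6347 \cdot 10^{-5}$
$Z{\left(P \right)} = \frac{1}{2 P}$
$\frac{Z{\left(-181 \right)}}{-45254} + \frac{12704}{r} = \frac{\frac{1}{2} \frac{1}{-181}}{-45254} + 12704 \frac{1}{\frac{1}{61175}} = \frac{1}{2} \left(- \frac{1}{181}\right) \left(- \frac{1}{45254}\right) + 12704 \cdot 61175 = \left(- \frac{1}{362}\right) \left(- \frac{1}{45254}\right) + 777167200 = \frac{1}{16381948} + 777167200 = \frac{12731512657705601}{16381948}$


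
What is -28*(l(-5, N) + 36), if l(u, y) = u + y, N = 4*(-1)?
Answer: -756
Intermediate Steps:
N = -4
-28*(l(-5, N) + 36) = -28*((-5 - 4) + 36) = -28*(-9 + 36) = -28*27 = -756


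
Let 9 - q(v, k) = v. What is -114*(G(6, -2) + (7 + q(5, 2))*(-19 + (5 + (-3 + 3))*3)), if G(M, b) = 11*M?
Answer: -2508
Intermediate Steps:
q(v, k) = 9 - v
-114*(G(6, -2) + (7 + q(5, 2))*(-19 + (5 + (-3 + 3))*3)) = -114*(11*6 + (7 + (9 - 1*5))*(-19 + (5 + (-3 + 3))*3)) = -114*(66 + (7 + (9 - 5))*(-19 + (5 + 0)*3)) = -114*(66 + (7 + 4)*(-19 + 5*3)) = -114*(66 + 11*(-19 + 15)) = -114*(66 + 11*(-4)) = -114*(66 - 44) = -114*22 = -2508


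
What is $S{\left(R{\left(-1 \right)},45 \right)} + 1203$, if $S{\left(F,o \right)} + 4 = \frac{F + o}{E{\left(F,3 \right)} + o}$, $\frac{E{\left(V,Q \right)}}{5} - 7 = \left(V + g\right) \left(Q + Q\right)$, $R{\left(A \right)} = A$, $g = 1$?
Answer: $\frac{23991}{20} \approx 1199.6$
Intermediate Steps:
$E{\left(V,Q \right)} = 35 + 10 Q \left(1 + V\right)$ ($E{\left(V,Q \right)} = 35 + 5 \left(V + 1\right) \left(Q + Q\right) = 35 + 5 \left(1 + V\right) 2 Q = 35 + 5 \cdot 2 Q \left(1 + V\right) = 35 + 10 Q \left(1 + V\right)$)
$S{\left(F,o \right)} = -4 + \frac{F + o}{65 + o + 30 F}$ ($S{\left(F,o \right)} = -4 + \frac{F + o}{\left(35 + 10 \cdot 3 + 10 \cdot 3 F\right) + o} = -4 + \frac{F + o}{\left(35 + 30 + 30 F\right) + o} = -4 + \frac{F + o}{\left(65 + 30 F\right) + o} = -4 + \frac{F + o}{65 + o + 30 F}$)
$S{\left(R{\left(-1 \right)},45 \right)} + 1203 = \frac{-260 - -119 - 135}{65 + 45 + 30 \left(-1\right)} + 1203 = \frac{-260 + 119 - 135}{65 + 45 - 30} + 1203 = \frac{1}{80} \left(-276\right) + 1203 = - \frac{69}{20} + 1203 = \frac{23991}{20}$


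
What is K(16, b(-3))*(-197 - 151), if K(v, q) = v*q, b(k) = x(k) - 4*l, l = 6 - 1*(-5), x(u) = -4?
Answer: 267264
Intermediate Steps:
l = 11 (l = 6 + 5 = 11)
b(k) = -48 (b(k) = -4 - 4*11 = -4 - 44 = -48)
K(v, q) = q*v
K(16, b(-3))*(-197 - 151) = (-48*16)*(-197 - 151) = -768*(-348) = 267264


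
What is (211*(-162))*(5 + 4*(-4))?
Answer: 376002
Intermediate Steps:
(211*(-162))*(5 + 4*(-4)) = -34182*(5 - 16) = -34182*(-11) = 376002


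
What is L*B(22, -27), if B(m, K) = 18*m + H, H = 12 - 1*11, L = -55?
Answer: -21835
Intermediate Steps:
H = 1 (H = 12 - 11 = 1)
B(m, K) = 1 + 18*m (B(m, K) = 18*m + 1 = 1 + 18*m)
L*B(22, -27) = -55*(1 + 18*22) = -55*(1 + 396) = -55*397 = -21835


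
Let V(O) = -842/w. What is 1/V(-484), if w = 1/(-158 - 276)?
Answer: 1/365428 ≈ 2.7365e-6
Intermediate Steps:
w = -1/434 (w = 1/(-434) = -1/434 ≈ -0.0023041)
V(O) = 365428 (V(O) = -842/(-1/434) = -842*(-434) = 365428)
1/V(-484) = 1/365428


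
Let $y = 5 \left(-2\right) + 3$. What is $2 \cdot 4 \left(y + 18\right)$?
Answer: $88$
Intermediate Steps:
$y = -7$ ($y = -10 + 3 = -7$)
$2 \cdot 4 \left(y + 18\right) = 2 \cdot 4 \left(-7 + 18\right) = 8 \cdot 11 = 88$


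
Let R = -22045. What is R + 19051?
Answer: -2994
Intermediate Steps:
R + 19051 = -22045 + 19051 = -2994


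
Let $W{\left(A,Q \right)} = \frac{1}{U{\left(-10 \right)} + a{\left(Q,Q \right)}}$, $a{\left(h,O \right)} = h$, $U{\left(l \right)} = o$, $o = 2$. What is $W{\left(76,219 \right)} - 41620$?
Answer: $- \frac{9198019}{221} \approx -41620.0$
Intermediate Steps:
$U{\left(l \right)} = 2$
$W{\left(A,Q \right)} = \frac{1}{2 + Q}$
$W{\left(76,219 \right)} - 41620 = \frac{1}{2 + 219} - 41620 = \frac{1}{221} - 41620 = - \frac{9198019}{221}$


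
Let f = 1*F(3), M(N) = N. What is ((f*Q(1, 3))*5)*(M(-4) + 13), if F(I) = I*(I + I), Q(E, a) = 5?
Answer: 4050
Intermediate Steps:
F(I) = 2*I² (F(I) = I*(2*I) = 2*I²)
f = 18 (f = 1*(2*3²) = 1*(2*9) = 1*18 = 18)
((f*Q(1, 3))*5)*(M(-4) + 13) = ((18*5)*5)*(-4 + 13) = (90*5)*9 = 450*9 = 4050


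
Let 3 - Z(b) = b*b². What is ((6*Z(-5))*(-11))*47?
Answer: -397056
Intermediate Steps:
Z(b) = 3 - b³ (Z(b) = 3 - b*b² = 3 - b³)
((6*Z(-5))*(-11))*47 = ((6*(3 - 1*(-5)³))*(-11))*47 = ((6*(3 - 1*(-125)))*(-11))*47 = ((6*(3 + 125))*(-11))*47 = ((6*128)*(-11))*47 = (768*(-11))*47 = -8448*47 = -397056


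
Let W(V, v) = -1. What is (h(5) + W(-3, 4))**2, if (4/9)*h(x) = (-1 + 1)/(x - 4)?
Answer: 1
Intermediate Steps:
h(x) = 0 (h(x) = 9*((-1 + 1)/(x - 4))/4 = 9*(0/(-4 + x))/4 = (9/4)*0 = 0)
(h(5) + W(-3, 4))**2 = (0 - 1)**2 = (-1)**2 = 1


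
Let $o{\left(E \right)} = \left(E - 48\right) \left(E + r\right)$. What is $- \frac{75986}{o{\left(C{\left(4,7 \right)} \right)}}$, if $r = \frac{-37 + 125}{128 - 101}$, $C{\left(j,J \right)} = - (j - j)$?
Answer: $\frac{341937}{704} \approx 485.71$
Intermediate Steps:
$C{\left(j,J \right)} = 0$ ($C{\left(j,J \right)} = \left(-1\right) 0 = 0$)
$r = \frac{88}{27} \approx 3.2593$
$o{\left(E \right)} = \left(-48 + E\right) \left(\frac{88}{27} + E\right)$ ($o{\left(E \right)} = \left(E - 48\right) \left(E + \frac{88}{27}\right) = \left(-48 + E\right) \left(\frac{88}{27} + E\right)$)
$- \frac{75986}{o{\left(C{\left(4,7 \right)} \right)}} = - \frac{75986}{- \frac{1408}{9} + 0^{2} - 0} = - \frac{75986}{- \frac{1408}{9} + 0 + 0} = - \frac{75986}{- \frac{1408}{9}} = \left(-75986\right) \left(- \frac{9}{1408}\right) = \frac{341937}{704}$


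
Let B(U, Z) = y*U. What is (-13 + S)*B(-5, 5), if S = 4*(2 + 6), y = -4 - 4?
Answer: 760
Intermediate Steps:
y = -8
B(U, Z) = -8*U
S = 32 (S = 4*8 = 32)
(-13 + S)*B(-5, 5) = (-13 + 32)*(-8*(-5)) = 19*40 = 760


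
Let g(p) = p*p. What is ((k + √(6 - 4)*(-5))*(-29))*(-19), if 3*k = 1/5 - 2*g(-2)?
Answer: -7163/5 - 2755*√2 ≈ -5328.8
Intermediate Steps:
g(p) = p²
k = -13/5 (k = (1/5 - 2*(-2)²)/3 = (⅕ - 2*4)/3 = (⅕ - 8)/3 = (⅓)*(-39/5) = -13/5 ≈ -2.6000)
((k + √(6 - 4)*(-5))*(-29))*(-19) = ((-13/5 + √(6 - 4)*(-5))*(-29))*(-19) = ((-13/5 + √2*(-5))*(-29))*(-19) = ((-13/5 - 5*√2)*(-29))*(-19) = (377/5 + 145*√2)*(-19) = -7163/5 - 2755*√2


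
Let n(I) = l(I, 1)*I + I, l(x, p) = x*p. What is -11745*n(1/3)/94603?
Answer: -5220/94603 ≈ -0.055178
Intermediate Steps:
l(x, p) = p*x
n(I) = I + I² (n(I) = (1*I)*I + I = I*I + I = I² + I = I + I²)
-11745*n(1/3)/94603 = -11745*(1 + 1/3)/3/94603 = -3915*(1 + ⅓)*(1/94603) = -3915*4/3*(1/94603) = -11745*4/9*(1/94603) = -5220*1/94603 = -5220/94603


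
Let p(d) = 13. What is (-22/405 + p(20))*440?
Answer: 461384/81 ≈ 5696.1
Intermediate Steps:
(-22/405 + p(20))*440 = (-22/405 + 13)*440 = (5243/405)*440 = 461384/81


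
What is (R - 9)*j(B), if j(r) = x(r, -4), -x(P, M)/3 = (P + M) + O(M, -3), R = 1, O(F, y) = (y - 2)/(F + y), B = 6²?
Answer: 5496/7 ≈ 785.14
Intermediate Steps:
B = 36
O(F, y) = (-2 + y)/(F + y)
x(P, M) = -3*M - 3*P + 15/(-3 + M) (x(P, M) = -3*((P + M) + (-2 - 3)/(M - 3)) = -3*((M + P) - 5/(-3 + M)) = -3*(M + P - 5/(-3 + M)) = -3*M - 3*P + 15/(-3 + M))
j(r) = 69/7 - 3*r (j(r) = 3*(5 - (-3 - 4)*(-4 + r))/(-3 - 4) = 3*(5 - 1*(-7)*(-4 + r))/(-7) = 3*(-⅐)*(5 + (-28 + 7*r)) = 3*(-⅐)*(-23 + 7*r) = 69/7 - 3*r)
(R - 9)*j(B) = (1 - 9)*(69/7 - 3*36) = -8*(69/7 - 108) = -8*(-687/7) = 5496/7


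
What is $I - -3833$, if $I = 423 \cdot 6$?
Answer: $6371$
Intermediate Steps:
$I = 2538$
$I - -3833 = 2538 - -3833 = 2538 + 3833 = 6371$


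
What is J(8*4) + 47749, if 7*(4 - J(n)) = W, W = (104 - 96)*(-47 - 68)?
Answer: 335191/7 ≈ 47884.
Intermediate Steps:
W = -920 (W = 8*(-115) = -920)
J(n) = 948/7 (J(n) = 4 - ⅐*(-920) = 4 + 920/7 = 948/7)
J(8*4) + 47749 = 948/7 + 47749 = 335191/7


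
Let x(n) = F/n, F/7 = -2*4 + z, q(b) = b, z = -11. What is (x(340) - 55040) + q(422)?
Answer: -18570253/340 ≈ -54618.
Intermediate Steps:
F = -133 (F = 7*(-2*4 - 11) = 7*(-8 - 11) = 7*(-19) = -133)
x(n) = -133/n
(x(340) - 55040) + q(422) = (-133/340 - 55040) + 422 = -18713733/340 + 422 = -18570253/340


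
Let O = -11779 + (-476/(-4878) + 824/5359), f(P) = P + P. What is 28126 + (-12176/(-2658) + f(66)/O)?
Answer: 5755700938613601314/204606625597329 ≈ 28131.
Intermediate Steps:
f(P) = 2*P
O = -153955324001/13070601 (O = -11779 + (-476*(-1/4878) + 824*(1/5359)) = -11779 + (238/2439 + 824/5359) = -11779 + 3285178/13070601 = -153955324001/13070601 ≈ -11779.)
28126 + (-12176/(-2658) + f(66)/O) = 28126 + (-12176/(-2658) + (2*66)/(-153955324001/13070601)) = 28126 + (-12176*(-1/2658) + 132*(-13070601/153955324001)) = 28126 + (6088/1329 - 1725319332/153955324001) = 28126 + 934987063125860/204606625597329 = 5755700938613601314/204606625597329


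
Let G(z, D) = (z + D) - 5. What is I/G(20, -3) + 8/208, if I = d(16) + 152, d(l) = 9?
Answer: 2099/156 ≈ 13.455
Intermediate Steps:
G(z, D) = -5 + D + z (G(z, D) = (D + z) - 5 = -5 + D + z)
I = 161 (I = 9 + 152 = 161)
I/G(20, -3) + 8/208 = 161/(-5 - 3 + 20) + 8/208 = 161/12 + 8*(1/208) = 161*(1/12) + 1/26 = 161/12 + 1/26 = 2099/156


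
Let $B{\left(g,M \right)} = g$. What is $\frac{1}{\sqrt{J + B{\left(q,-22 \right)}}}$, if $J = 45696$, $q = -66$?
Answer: $\frac{\sqrt{30}}{1170} \approx 0.0046814$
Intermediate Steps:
$\frac{1}{\sqrt{J + B{\left(q,-22 \right)}}} = \frac{1}{\sqrt{45696 - 66}} = \frac{1}{\sqrt{45630}} = \frac{1}{39 \sqrt{30}} = \frac{\sqrt{30}}{1170}$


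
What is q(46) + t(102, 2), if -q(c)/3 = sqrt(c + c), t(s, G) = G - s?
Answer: -100 - 6*sqrt(23) ≈ -128.77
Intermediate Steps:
q(c) = -3*sqrt(2)*sqrt(c) (q(c) = -3*sqrt(c + c) = -3*sqrt(2)*sqrt(c))
q(46) + t(102, 2) = -3*sqrt(2)*sqrt(46) + (2 - 1*102) = -6*sqrt(23) + (2 - 102) = -6*sqrt(23) - 100 = -100 - 6*sqrt(23)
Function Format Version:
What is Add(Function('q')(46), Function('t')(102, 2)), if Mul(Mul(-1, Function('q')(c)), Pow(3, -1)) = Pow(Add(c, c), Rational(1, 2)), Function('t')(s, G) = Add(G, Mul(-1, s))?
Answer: Add(-100, Mul(-6, Pow(23, Rational(1, 2)))) ≈ -128.77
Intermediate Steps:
Function('q')(c) = Mul(-3, Pow(2, Rational(1, 2)), Pow(c, Rational(1, 2))) (Function('q')(c) = Mul(-3, Pow(Add(c, c), Rational(1, 2))) = Mul(-3, Pow(Mul(2, c), Rational(1, 2))) = Mul(-3, Mul(Pow(2, Rational(1, 2)), Pow(c, Rational(1, 2)))) = Mul(-3, Pow(2, Rational(1, 2)), Pow(c, Rational(1, 2))))
Add(Function('q')(46), Function('t')(102, 2)) = Add(Mul(-3, Pow(2, Rational(1, 2)), Pow(46, Rational(1, 2))), Add(2, Mul(-1, 102))) = Add(Mul(-6, Pow(23, Rational(1, 2))), Add(2, -102)) = Add(Mul(-6, Pow(23, Rational(1, 2))), -100) = Add(-100, Mul(-6, Pow(23, Rational(1, 2))))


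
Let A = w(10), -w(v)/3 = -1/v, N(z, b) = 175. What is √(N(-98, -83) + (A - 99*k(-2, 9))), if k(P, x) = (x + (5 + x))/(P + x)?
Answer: I*√734930/70 ≈ 12.247*I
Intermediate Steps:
k(P, x) = (5 + 2*x)/(P + x)
w(v) = 3/v (w(v) = -(-3)/v = 3/v)
A = 3/10 ≈ 0.30000
√(N(-98, -83) + (A - 99*k(-2, 9))) = √(175 + (3/10 - 99*(5 + 2*9)/(-2 + 9))) = √(175 + (3/10 - 99*(5 + 18)/7)) = √(175 + (3/10 - 99*23/7)) = √(175 + (3/10 - 2277/7)) = √(175 - 22749/70) = √(-10499/70) = I*√734930/70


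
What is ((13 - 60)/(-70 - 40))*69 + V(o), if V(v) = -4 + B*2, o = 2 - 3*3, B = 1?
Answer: 3023/110 ≈ 27.482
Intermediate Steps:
o = -7 (o = 2 - 9 = -7)
V(v) = -2 (V(v) = -4 + 1*2 = -4 + 2 = -2)
((13 - 60)/(-70 - 40))*69 + V(o) = ((13 - 60)/(-70 - 40))*69 - 2 = -47/(-110)*69 - 2 = -47*(-1/110)*69 - 2 = (47/110)*69 - 2 = 3243/110 - 2 = 3023/110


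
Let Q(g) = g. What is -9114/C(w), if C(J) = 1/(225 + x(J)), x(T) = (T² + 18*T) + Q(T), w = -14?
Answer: -1412670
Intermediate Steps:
x(T) = T² + 19*T (x(T) = (T² + 18*T) + T = T² + 19*T)
C(J) = 1/(225 + J*(19 + J))
-9114/C(w) = -9114/(1/(225 + (-14)² + 19*(-14))) = -9114/(1/(225 + 196 - 266)) = -9114/(1/155) = -9114/1/155 = -9114*155 = -1412670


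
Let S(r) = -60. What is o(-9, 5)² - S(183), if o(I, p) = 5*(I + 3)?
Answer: 960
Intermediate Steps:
o(I, p) = 15 + 5*I (o(I, p) = 5*(3 + I) = 15 + 5*I)
o(-9, 5)² - S(183) = (15 + 5*(-9))² - 1*(-60) = (15 - 45)² + 60 = (-30)² + 60 = 900 + 60 = 960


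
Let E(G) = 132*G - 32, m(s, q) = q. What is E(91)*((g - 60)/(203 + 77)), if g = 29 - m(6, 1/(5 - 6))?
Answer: -8985/7 ≈ -1283.6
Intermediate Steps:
g = 30 (g = 29 - 1/(5 - 6) = 29 - 1/(-1) = 29 - 1*(-1) = 29 + 1 = 30)
E(G) = -32 + 132*G
E(91)*((g - 60)/(203 + 77)) = (-32 + 132*91)*((30 - 60)/(203 + 77)) = (-32 + 12012)*(-30/280) = 11980*(-30*1/280) = 11980*(-3/28) = -8985/7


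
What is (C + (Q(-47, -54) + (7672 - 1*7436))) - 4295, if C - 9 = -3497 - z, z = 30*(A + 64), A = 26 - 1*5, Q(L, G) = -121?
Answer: -10218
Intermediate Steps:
A = 21 (A = 26 - 5 = 21)
z = 2550 (z = 30*(21 + 64) = 30*85 = 2550)
C = -6038 (C = 9 + (-3497 - 1*2550) = 9 + (-3497 - 2550) = 9 - 6047 = -6038)
(C + (Q(-47, -54) + (7672 - 1*7436))) - 4295 = (-6038 + (-121 + (7672 - 1*7436))) - 4295 = (-6038 + (-121 + (7672 - 7436))) - 4295 = (-6038 + (-121 + 236)) - 4295 = (-6038 + 115) - 4295 = -5923 - 4295 = -10218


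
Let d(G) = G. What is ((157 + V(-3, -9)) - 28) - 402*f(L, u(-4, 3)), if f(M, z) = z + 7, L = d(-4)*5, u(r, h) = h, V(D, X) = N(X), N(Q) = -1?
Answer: -3892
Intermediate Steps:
V(D, X) = -1
L = -20 (L = -4*5 = -20)
f(M, z) = 7 + z
((157 + V(-3, -9)) - 28) - 402*f(L, u(-4, 3)) = ((157 - 1) - 28) - 402*(7 + 3) = (156 - 28) - 402*10 = 128 - 4020 = -3892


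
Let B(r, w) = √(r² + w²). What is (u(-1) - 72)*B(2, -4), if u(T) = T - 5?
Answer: -156*√5 ≈ -348.83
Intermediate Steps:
u(T) = -5 + T
(u(-1) - 72)*B(2, -4) = ((-5 - 1) - 72)*√(2² + (-4)²) = (-6 - 72)*√(4 + 16) = -156*√5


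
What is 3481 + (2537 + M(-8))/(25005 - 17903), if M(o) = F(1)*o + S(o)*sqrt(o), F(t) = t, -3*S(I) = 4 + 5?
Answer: 24724591/7102 - 3*I*sqrt(2)/3551 ≈ 3481.4 - 0.0011948*I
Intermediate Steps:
S(I) = -3 (S(I) = -(4 + 5)/3 = -1/3*9 = -3)
M(o) = o - 3*sqrt(o) (M(o) = 1*o - 3*sqrt(o) = o - 3*sqrt(o))
3481 + (2537 + M(-8))/(25005 - 17903) = 3481 + (2537 + (-8 - 6*I*sqrt(2)))/(25005 - 17903) = 3481 + (2537 + (-8 - 6*I*sqrt(2)))/7102 = 3481 + (2537 + (-8 - 6*I*sqrt(2)))*(1/7102) = 3481 + (2529 - 6*I*sqrt(2))*(1/7102) = 3481 + (2529/7102 - 3*I*sqrt(2)/3551) = 24724591/7102 - 3*I*sqrt(2)/3551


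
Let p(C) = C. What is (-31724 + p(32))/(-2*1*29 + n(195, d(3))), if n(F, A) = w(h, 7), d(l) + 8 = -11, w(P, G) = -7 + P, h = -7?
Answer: 2641/6 ≈ 440.17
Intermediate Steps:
d(l) = -19 (d(l) = -8 - 11 = -19)
n(F, A) = -14 (n(F, A) = -7 - 7 = -14)
(-31724 + p(32))/(-2*1*29 + n(195, d(3))) = (-31724 + 32)/(-2*1*29 - 14) = -31692/(-2*29 - 14) = -31692/(-58 - 14) = -31692/(-72) = -31692*(-1/72) = 2641/6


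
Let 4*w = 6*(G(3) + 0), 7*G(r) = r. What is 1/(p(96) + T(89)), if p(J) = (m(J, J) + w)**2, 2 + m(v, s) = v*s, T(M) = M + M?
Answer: 196/16642324913 ≈ 1.1777e-8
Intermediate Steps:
G(r) = r/7
T(M) = 2*M
w = 9/14 (w = (6*((1/7)*3 + 0))/4 = (6*(3/7 + 0))/4 = (6*(3/7))/4 = (1/4)*(18/7) = 9/14 ≈ 0.64286)
m(v, s) = -2 + s*v (m(v, s) = -2 + v*s = -2 + s*v)
p(J) = (-19/14 + J**2)**2 (p(J) = ((-2 + J*J) + 9/14)**2 = ((-2 + J**2) + 9/14)**2 = (-19/14 + J**2)**2)
1/(p(96) + T(89)) = 1/((-19 + 14*96**2)**2/196 + 2*89) = 1/((-19 + 14*9216)**2/196 + 178) = 1/((-19 + 129024)**2/196 + 178) = 1/((1/196)*129005**2 + 178) = 1/((1/196)*16642290025 + 178) = 1/(16642290025/196 + 178) = 1/(16642324913/196) = 196/16642324913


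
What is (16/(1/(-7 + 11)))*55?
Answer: 3520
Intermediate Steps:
(16/(1/(-7 + 11)))*55 = (16/(1/4))*55 = (16*4)*55 = 64*55 = 3520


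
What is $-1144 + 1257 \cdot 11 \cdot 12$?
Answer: $164780$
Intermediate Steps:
$-1144 + 1257 \cdot 11 \cdot 12 = -1144 + 1257 \cdot 132 = -1144 + 165924 = 164780$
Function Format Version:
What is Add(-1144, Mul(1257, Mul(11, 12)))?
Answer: 164780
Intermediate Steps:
Add(-1144, Mul(1257, Mul(11, 12))) = Add(-1144, Mul(1257, 132)) = Add(-1144, 165924) = 164780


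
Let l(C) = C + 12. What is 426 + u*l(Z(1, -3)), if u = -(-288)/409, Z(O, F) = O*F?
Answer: 176826/409 ≈ 432.34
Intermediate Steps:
Z(O, F) = F*O
l(C) = 12 + C
u = 288/409 (u = -(-288)/409 = -1*(-288/409) = 288/409 ≈ 0.70416)
426 + u*l(Z(1, -3)) = 426 + 288*(12 - 3*1)/409 = 426 + 288*(12 - 3)/409 = 426 + (288/409)*9 = 426 + 2592/409 = 176826/409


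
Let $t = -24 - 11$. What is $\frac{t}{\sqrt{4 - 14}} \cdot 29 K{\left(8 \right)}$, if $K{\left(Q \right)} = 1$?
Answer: $\frac{203 i \sqrt{10}}{2} \approx 320.97 i$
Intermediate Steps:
$t = -35$
$\frac{t}{\sqrt{4 - 14}} \cdot 29 K{\left(8 \right)} = - \frac{35}{\sqrt{4 - 14}} \cdot 29 \cdot 1 = - \frac{35}{\sqrt{-10}} \cdot 29 = - \frac{35}{i \sqrt{10}} \cdot 29 = - 35 \left(- \frac{i \sqrt{10}}{10}\right) 29 = \frac{7 i \sqrt{10}}{2} \cdot 29 = \frac{203 i \sqrt{10}}{2}$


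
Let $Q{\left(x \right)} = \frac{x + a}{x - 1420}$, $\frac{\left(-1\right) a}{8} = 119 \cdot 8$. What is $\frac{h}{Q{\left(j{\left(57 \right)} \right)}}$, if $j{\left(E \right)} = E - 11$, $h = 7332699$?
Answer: $\frac{5037564213}{3785} \approx 1.3309 \cdot 10^{6}$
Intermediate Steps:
$j{\left(E \right)} = -11 + E$
$a = -7616$ ($a = - 8 \cdot 119 \cdot 8 = \left(-8\right) 952 = -7616$)
$Q{\left(x \right)} = \frac{-7616 + x}{-1420 + x}$ ($Q{\left(x \right)} = \frac{x - 7616}{x - 1420} = \frac{-7616 + x}{-1420 + x}$)
$\frac{h}{Q{\left(j{\left(57 \right)} \right)}} = \frac{7332699}{\frac{1}{-1420 + \left(-11 + 57\right)} \left(-7616 + \left(-11 + 57\right)\right)} = \frac{7332699}{\frac{1}{-1420 + 46} \left(-7616 + 46\right)} = \frac{7332699}{\frac{1}{-1374} \left(-7570\right)} = \frac{7332699}{\left(- \frac{1}{1374}\right) \left(-7570\right)} = \frac{7332699}{\frac{3785}{687}} = 7332699 \cdot \frac{687}{3785} = \frac{5037564213}{3785}$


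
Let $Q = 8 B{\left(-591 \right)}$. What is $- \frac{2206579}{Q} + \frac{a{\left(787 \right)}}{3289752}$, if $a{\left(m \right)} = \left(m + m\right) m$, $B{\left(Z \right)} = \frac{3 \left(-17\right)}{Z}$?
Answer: $- \frac{178755259272251}{55925784} \approx -3.1963 \cdot 10^{6}$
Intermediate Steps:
$B{\left(Z \right)} = - \frac{51}{Z}$
$a{\left(m \right)} = 2 m^{2}$ ($a{\left(m \right)} = 2 m m = 2 m^{2}$)
$Q = \frac{136}{197}$ ($Q = 8 \left(- \frac{51}{-591}\right) = 8 \left(\left(-51\right) \left(- \frac{1}{591}\right)\right) = 8 \cdot \frac{17}{197} = \frac{136}{197} \approx 0.69036$)
$- \frac{2206579}{Q} + \frac{a{\left(787 \right)}}{3289752} = - \frac{2206579}{\frac{136}{197}} + \frac{2 \cdot 787^{2}}{3289752} = \left(-2206579\right) \frac{197}{136} + 2 \cdot 619369 \cdot \frac{1}{3289752} = - \frac{434696063}{136} + 1238738 \cdot \frac{1}{3289752} = - \frac{434696063}{136} + \frac{619369}{1644876} = - \frac{178755259272251}{55925784}$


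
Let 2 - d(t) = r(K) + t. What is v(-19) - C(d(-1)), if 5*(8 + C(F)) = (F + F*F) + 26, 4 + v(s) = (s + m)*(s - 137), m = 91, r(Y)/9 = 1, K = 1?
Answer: -56196/5 ≈ -11239.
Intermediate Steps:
r(Y) = 9 (r(Y) = 9*1 = 9)
v(s) = -4 + (-137 + s)*(91 + s) (v(s) = -4 + (s + 91)*(s - 137) = -4 + (91 + s)*(-137 + s) = -4 + (-137 + s)*(91 + s))
d(t) = -7 - t (d(t) = 2 - (9 + t) = 2 + (-9 - t) = -7 - t)
C(F) = -14/5 + F/5 + F**2/5 (C(F) = -8 + ((F + F*F) + 26)/5 = -8 + ((F + F**2) + 26)/5 = -8 + (26 + F + F**2)/5 = -8 + (26/5 + F/5 + F**2/5) = -14/5 + F/5 + F**2/5)
v(-19) - C(d(-1)) = (-12471 + (-19)**2 - 46*(-19)) - (-14/5 + (-7 - 1*(-1))/5 + (-7 - 1*(-1))**2/5) = (-12471 + 361 + 874) - (-14/5 + (-7 + 1)/5 + (-7 + 1)**2/5) = -11236 - (-14/5 + (1/5)*(-6) + (1/5)*(-6)**2) = -11236 - (-14/5 - 6/5 + (1/5)*36) = -11236 - (-14/5 - 6/5 + 36/5) = -11236 - 1*16/5 = -11236 - 16/5 = -56196/5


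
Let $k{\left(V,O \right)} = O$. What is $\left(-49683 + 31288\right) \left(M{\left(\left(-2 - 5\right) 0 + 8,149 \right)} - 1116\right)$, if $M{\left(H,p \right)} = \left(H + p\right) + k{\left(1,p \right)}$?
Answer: $14899950$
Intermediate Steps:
$M{\left(H,p \right)} = H + 2 p$ ($M{\left(H,p \right)} = \left(H + p\right) + p = H + 2 p$)
$\left(-49683 + 31288\right) \left(M{\left(\left(-2 - 5\right) 0 + 8,149 \right)} - 1116\right) = \left(-49683 + 31288\right) \left(\left(\left(\left(-2 - 5\right) 0 + 8\right) + 2 \cdot 149\right) - 1116\right) = - 18395 \left(\left(\left(\left(-7\right) 0 + 8\right) + 298\right) - 1116\right) = - 18395 \left(\left(\left(0 + 8\right) + 298\right) - 1116\right) = - 18395 \left(\left(8 + 298\right) - 1116\right) = - 18395 \left(306 - 1116\right) = \left(-18395\right) \left(-810\right) = 14899950$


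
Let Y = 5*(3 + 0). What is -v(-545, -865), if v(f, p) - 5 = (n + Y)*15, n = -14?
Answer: -20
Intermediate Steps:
Y = 15 (Y = 5*3 = 15)
v(f, p) = 20 (v(f, p) = 5 + (-14 + 15)*15 = 5 + 1*15 = 5 + 15 = 20)
-v(-545, -865) = -1*20 = -20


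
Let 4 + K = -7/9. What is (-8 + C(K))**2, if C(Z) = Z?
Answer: 13225/81 ≈ 163.27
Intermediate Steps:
K = -43/9 (K = -4 - 7/9 = -43/9 ≈ -4.7778)
(-8 + C(K))**2 = (-8 - 43/9)**2 = (-115/9)**2 = 13225/81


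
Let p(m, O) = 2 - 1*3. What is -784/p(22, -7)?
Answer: 784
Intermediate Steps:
p(m, O) = -1 (p(m, O) = 2 - 3 = -1)
-784/p(22, -7) = -784/(-1) = -784*(-1) = 784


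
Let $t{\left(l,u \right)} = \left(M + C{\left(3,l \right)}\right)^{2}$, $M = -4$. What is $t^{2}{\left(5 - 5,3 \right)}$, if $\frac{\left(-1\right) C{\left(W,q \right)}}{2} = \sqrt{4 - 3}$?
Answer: $1296$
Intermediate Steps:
$C{\left(W,q \right)} = -2$ ($C{\left(W,q \right)} = - 2 \sqrt{4 - 3} = - 2 \sqrt{1} = \left(-2\right) 1 = -2$)
$t{\left(l,u \right)} = 36$ ($t{\left(l,u \right)} = \left(-4 - 2\right)^{2} = \left(-6\right)^{2} = 36$)
$t^{2}{\left(5 - 5,3 \right)} = 36^{2} = 1296$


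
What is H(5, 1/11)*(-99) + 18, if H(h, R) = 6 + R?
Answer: -585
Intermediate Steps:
H(5, 1/11)*(-99) + 18 = (6 + 1/11)*(-99) + 18 = (67/11)*(-99) + 18 = -603 + 18 = -585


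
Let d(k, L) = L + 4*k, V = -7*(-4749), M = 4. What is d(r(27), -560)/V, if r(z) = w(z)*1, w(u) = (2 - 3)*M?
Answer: -192/11081 ≈ -0.017327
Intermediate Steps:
w(u) = -4 (w(u) = (2 - 3)*4 = -1*4 = -4)
r(z) = -4 (r(z) = -4*1 = -4)
V = 33243
d(r(27), -560)/V = (-560 + 4*(-4))/33243 = (-560 - 16)*(1/33243) = -576*1/33243 = -192/11081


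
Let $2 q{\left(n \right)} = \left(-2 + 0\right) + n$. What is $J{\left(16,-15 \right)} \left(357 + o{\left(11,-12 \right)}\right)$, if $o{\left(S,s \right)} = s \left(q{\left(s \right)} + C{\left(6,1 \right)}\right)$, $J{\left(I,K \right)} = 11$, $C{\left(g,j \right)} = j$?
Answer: $4719$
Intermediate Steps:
$q{\left(n \right)} = -1 + \frac{n}{2}$ ($q{\left(n \right)} = \frac{\left(-2 + 0\right) + n}{2} = \frac{-2 + n}{2} = -1 + \frac{n}{2}$)
$o{\left(S,s \right)} = \frac{s^{2}}{2}$ ($o{\left(S,s \right)} = s \left(\left(-1 + \frac{s}{2}\right) + 1\right) = s \frac{s}{2} = \frac{s^{2}}{2}$)
$J{\left(16,-15 \right)} \left(357 + o{\left(11,-12 \right)}\right) = 11 \left(357 + \frac{\left(-12\right)^{2}}{2}\right) = 11 \left(357 + \frac{1}{2} \cdot 144\right) = 11 \left(357 + 72\right) = 11 \cdot 429 = 4719$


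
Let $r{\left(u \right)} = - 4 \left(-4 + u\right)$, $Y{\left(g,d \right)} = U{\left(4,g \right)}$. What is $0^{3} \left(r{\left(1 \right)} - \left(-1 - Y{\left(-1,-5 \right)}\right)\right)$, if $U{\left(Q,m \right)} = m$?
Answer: $0$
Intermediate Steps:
$Y{\left(g,d \right)} = g$
$r{\left(u \right)} = 16 - 4 u$
$0^{3} \left(r{\left(1 \right)} - \left(-1 - Y{\left(-1,-5 \right)}\right)\right) = 0^{3} \left(\left(16 - 4\right) + \left(\left(-1 + 2\right) - 1\right)\right) = 0 \left(\left(16 - 4\right) + \left(1 - 1\right)\right) = 0 \left(12 + 0\right) = 0 \cdot 12 = 0$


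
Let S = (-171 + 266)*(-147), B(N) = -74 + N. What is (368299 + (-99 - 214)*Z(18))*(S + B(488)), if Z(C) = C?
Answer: -4914473415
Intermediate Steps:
S = -13965 (S = 95*(-147) = -13965)
(368299 + (-99 - 214)*Z(18))*(S + B(488)) = (368299 + (-99 - 214)*18)*(-13965 + (-74 + 488)) = (368299 - 313*18)*(-13965 + 414) = (368299 - 5634)*(-13551) = 362665*(-13551) = -4914473415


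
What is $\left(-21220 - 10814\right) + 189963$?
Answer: $157929$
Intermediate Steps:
$\left(-21220 - 10814\right) + 189963 = -32034 + 189963 = 157929$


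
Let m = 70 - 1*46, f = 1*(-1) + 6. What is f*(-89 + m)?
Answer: -325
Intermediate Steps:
f = 5 (f = -1 + 6 = 5)
m = 24 (m = 70 - 46 = 24)
f*(-89 + m) = 5*(-89 + 24) = 5*(-65) = -325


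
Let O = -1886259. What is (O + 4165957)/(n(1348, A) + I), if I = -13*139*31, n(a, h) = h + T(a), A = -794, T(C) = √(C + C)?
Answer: -129511923078/3227487025 - 4559396*√674/3227487025 ≈ -40.164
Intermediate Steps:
T(C) = √2*√C (T(C) = √(2*C) = √2*√C)
n(a, h) = h + √2*√a
I = -56017 (I = -1807*31 = -56017)
(O + 4165957)/(n(1348, A) + I) = (-1886259 + 4165957)/((-794 + √2*√1348) - 56017) = 2279698/((-794 + √2*(2*√337)) - 56017) = 2279698/((-794 + 2*√674) - 56017) = 2279698/(-56811 + 2*√674)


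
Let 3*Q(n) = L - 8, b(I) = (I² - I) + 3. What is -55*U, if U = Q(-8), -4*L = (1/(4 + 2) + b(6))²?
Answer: 2241415/432 ≈ 5188.5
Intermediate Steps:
b(I) = 3 + I² - I
L = -39601/144 (L = -(1/(4 + 2) + (3 + 6² - 1*6))²/4 = -(1/6 + (3 + 36 - 6))²/4 = -(⅙ + 33)²/4 = -(199/6)²/4 = -¼*39601/36 = -39601/144 ≈ -275.01)
Q(n) = -40753/432 (Q(n) = (-39601/144 - 8)/3 = (⅓)*(-40753/144) = -40753/432)
U = -40753/432 ≈ -94.336
-55*U = -55*(-40753/432) = 2241415/432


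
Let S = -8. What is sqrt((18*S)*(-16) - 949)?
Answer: sqrt(1355) ≈ 36.810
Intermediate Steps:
sqrt((18*S)*(-16) - 949) = sqrt((18*(-8))*(-16) - 949) = sqrt(-144*(-16) - 949) = sqrt(2304 - 949) = sqrt(1355)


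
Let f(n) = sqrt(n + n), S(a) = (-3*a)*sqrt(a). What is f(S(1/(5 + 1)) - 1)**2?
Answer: -2 - sqrt(6)/6 ≈ -2.4082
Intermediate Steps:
S(a) = -3*a**(3/2)
f(n) = sqrt(2)*sqrt(n) (f(n) = sqrt(2*n) = sqrt(2)*sqrt(n))
f(S(1/(5 + 1)) - 1)**2 = (sqrt(2)*sqrt(-3/(5 + 1)**(3/2) - 1))**2 = (sqrt(2)*sqrt(-3*sqrt(6)/36 - 1))**2 = (sqrt(2)*sqrt(-sqrt(6)/12 - 1))**2 = (sqrt(2)*sqrt(-1 - sqrt(6)/12))**2 = -2 - sqrt(6)/6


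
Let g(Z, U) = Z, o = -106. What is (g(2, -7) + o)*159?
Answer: -16536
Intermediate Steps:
(g(2, -7) + o)*159 = (2 - 106)*159 = -104*159 = -16536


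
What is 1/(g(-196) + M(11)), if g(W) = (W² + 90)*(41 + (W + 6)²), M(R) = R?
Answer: 1/1391645357 ≈ 7.1857e-10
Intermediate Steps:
g(W) = (41 + (6 + W)²)*(90 + W²) (g(W) = (90 + W²)*(41 + (6 + W)²) = (41 + (6 + W)²)*(90 + W²))
1/(g(-196) + M(11)) = 1/((6930 + (-196)⁴ + 12*(-196)³ + 167*(-196)² + 1080*(-196)) + 11) = 1/((6930 + 1475789056 + 12*(-7529536) + 167*38416 - 211680) + 11) = 1/((6930 + 1475789056 - 90354432 + 6415472 - 211680) + 11) = 1/(1391645346 + 11) = 1/1391645357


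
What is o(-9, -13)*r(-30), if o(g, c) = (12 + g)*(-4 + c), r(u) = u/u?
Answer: -51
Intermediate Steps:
r(u) = 1
o(g, c) = (-4 + c)*(12 + g)
o(-9, -13)*r(-30) = (-48 - 4*(-9) + 12*(-13) - 13*(-9))*1 = (-48 + 36 - 156 + 117)*1 = -51*1 = -51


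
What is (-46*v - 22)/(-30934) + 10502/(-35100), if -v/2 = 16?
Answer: -93940967/271445850 ≈ -0.34608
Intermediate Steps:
v = -32 (v = -2*16 = -32)
(-46*v - 22)/(-30934) + 10502/(-35100) = (-46*(-32) - 22)/(-30934) + 10502/(-35100) = (1472 - 22)*(-1/30934) + 10502*(-1/35100) = 1450*(-1/30934) - 5251/17550 = -725/15467 - 5251/17550 = -93940967/271445850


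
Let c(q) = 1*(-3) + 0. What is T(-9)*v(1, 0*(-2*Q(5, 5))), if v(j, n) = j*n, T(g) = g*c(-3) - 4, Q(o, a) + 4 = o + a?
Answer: 0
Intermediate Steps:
c(q) = -3 (c(q) = -3 + 0 = -3)
Q(o, a) = -4 + a + o (Q(o, a) = -4 + (o + a) = -4 + (a + o) = -4 + a + o)
T(g) = -4 - 3*g (T(g) = g*(-3) - 4 = -3*g - 4 = -4 - 3*g)
T(-9)*v(1, 0*(-2*Q(5, 5))) = (-4 - 3*(-9))*(1*(0*(-2*(-4 + 5 + 5)))) = (-4 + 27)*(1*(0*(-2*6))) = 23*(1*(0*(-12))) = 23*(1*0) = 23*0 = 0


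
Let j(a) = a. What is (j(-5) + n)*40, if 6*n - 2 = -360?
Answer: -7760/3 ≈ -2586.7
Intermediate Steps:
n = -179/3 (n = ⅓ + (⅙)*(-360) = ⅓ - 60 = -179/3 ≈ -59.667)
(j(-5) + n)*40 = (-5 - 179/3)*40 = -194/3*40 = -7760/3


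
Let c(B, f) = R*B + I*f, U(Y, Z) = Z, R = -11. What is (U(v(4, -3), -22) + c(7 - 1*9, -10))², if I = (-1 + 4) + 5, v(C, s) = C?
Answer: 6400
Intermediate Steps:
I = 8 (I = 3 + 5 = 8)
c(B, f) = -11*B + 8*f
(U(v(4, -3), -22) + c(7 - 1*9, -10))² = (-22 + (-11*(7 - 1*9) + 8*(-10)))² = (-22 + (-11*(7 - 9) - 80))² = (-22 + (-11*(-2) - 80))² = (-22 + (22 - 80))² = (-22 - 58)² = (-80)² = 6400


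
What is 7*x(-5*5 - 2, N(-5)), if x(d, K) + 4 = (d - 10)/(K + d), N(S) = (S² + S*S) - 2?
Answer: -121/3 ≈ -40.333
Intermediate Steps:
N(S) = -2 + 2*S² (N(S) = (S² + S²) - 2 = 2*S² - 2 = -2 + 2*S²)
x(d, K) = -4 + (-10 + d)/(K + d) (x(d, K) = -4 + (d - 10)/(K + d) = -4 + (-10 + d)/(K + d))
7*x(-5*5 - 2, N(-5)) = 7*((-10 - 4*(-2 + 2*(-5)²) - 3*(-5*5 - 2))/((-2 + 2*(-5)²) + (-5*5 - 2))) = 7*((-10 - 4*(-2 + 2*25) - 3*(-25 - 2))/((-2 + 2*25) + (-25 - 2))) = 7*((-10 - 4*(-2 + 50) - 3*(-27))/((-2 + 50) - 27)) = 7*((-10 - 4*48 + 81)/(48 - 27)) = 7*((-10 - 192 + 81)/21) = 7*((1/21)*(-121)) = 7*(-121/21) = -121/3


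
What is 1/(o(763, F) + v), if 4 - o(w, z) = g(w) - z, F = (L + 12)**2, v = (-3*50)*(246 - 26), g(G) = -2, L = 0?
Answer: -1/32850 ≈ -3.0441e-5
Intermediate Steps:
v = -33000 (v = -150*220 = -33000)
F = 144 (F = (0 + 12)**2 = 12**2 = 144)
o(w, z) = 6 + z (o(w, z) = 4 - (-2 - z) = 4 + (2 + z) = 6 + z)
1/(o(763, F) + v) = 1/((6 + 144) - 33000) = 1/(150 - 33000) = 1/(-32850) = -1/32850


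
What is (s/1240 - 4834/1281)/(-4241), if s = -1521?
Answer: 7942561/6736574040 ≈ 0.0011790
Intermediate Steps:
(s/1240 - 4834/1281)/(-4241) = (-1521/1240 - 4834/1281)/(-4241) = (-1521*1/1240 - 4834*1/1281)*(-1/4241) = (-1521/1240 - 4834/1281)*(-1/4241) = -7942561/1588440*(-1/4241) = 7942561/6736574040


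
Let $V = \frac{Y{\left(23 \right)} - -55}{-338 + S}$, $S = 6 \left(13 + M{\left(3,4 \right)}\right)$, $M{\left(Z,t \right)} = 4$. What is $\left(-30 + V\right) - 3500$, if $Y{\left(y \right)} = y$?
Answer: $- \frac{416579}{118} \approx -3530.3$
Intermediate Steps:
$S = 102$ ($S = 6 \left(13 + 4\right) = 6 \cdot 17 = 102$)
$V = - \frac{39}{118}$ ($V = \frac{23 - -55}{-338 + 102} = \frac{23 + \left(-423 + 478\right)}{-236} = \left(23 + 55\right) \left(- \frac{1}{236}\right) = 78 \left(- \frac{1}{236}\right) = - \frac{39}{118} \approx -0.33051$)
$\left(-30 + V\right) - 3500 = \left(-30 - \frac{39}{118}\right) - 3500 = - \frac{3579}{118} - 3500 = - \frac{416579}{118}$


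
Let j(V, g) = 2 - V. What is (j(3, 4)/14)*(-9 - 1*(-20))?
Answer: -11/14 ≈ -0.78571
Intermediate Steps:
(j(3, 4)/14)*(-9 - 1*(-20)) = ((2 - 1*3)/14)*(-9 - 1*(-20)) = ((2 - 3)*(1/14))*(-9 + 20) = -1*1/14*11 = -1/14*11 = -11/14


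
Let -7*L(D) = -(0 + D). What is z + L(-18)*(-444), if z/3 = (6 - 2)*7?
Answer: 8580/7 ≈ 1225.7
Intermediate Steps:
L(D) = D/7 (L(D) = -(-1)*(0 + D)/7 = -(-1)*D/7 = D/7)
z = 84 (z = 3*((6 - 2)*7) = 3*(4*7) = 3*28 = 84)
z + L(-18)*(-444) = 84 + ((⅐)*(-18))*(-444) = 84 - 18/7*(-444) = 84 + 7992/7 = 8580/7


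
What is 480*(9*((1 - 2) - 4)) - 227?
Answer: -21827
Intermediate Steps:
480*(9*((1 - 2) - 4)) - 227 = 480*(9*(-1 - 4)) - 227 = 480*(9*(-5)) - 227 = 480*(-45) - 227 = -21600 - 227 = -21827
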